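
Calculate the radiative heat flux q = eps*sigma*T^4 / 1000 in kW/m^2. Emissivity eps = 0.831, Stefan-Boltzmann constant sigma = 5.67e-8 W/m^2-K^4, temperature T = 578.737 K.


T^4 = 1.1218e+11
q = 0.831 * 5.67e-8 * 1.1218e+11 / 1000 = 5.2858 kW/m^2

5.2858 kW/m^2


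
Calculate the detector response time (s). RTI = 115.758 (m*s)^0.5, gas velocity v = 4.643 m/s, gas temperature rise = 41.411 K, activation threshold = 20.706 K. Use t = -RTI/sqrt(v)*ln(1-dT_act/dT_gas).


dT_act/dT_gas = 0.50001
ln(1 - 0.50001) = -0.69317
t = -115.758 / sqrt(4.643) * -0.69317 = 37.239 s

37.239 s


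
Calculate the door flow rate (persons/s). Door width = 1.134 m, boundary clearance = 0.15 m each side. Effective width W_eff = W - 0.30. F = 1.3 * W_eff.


W_eff = 1.134 - 0.30 = 0.834 m
F = 1.3 * 0.834 = 1.0842 persons/s

1.0842 persons/s


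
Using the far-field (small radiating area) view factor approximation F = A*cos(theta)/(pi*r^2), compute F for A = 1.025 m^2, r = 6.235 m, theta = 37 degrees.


cos(37 deg) = 0.79864
pi*r^2 = 122.13
F = 1.025 * 0.79864 / 122.13 = 0.0067027

0.0067027


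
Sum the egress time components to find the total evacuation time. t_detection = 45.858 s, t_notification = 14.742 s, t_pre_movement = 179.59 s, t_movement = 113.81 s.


Total = 45.858 + 14.742 + 179.59 + 113.81 = 354 s

354 s


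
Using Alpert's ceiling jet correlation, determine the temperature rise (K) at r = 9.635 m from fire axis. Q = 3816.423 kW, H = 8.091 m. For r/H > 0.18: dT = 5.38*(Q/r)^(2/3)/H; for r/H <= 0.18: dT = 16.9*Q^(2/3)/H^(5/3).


r/H = 9.635 / 8.091 = 1.1908
r/H > 0.18, so dT = 5.38*(Q/r)^(2/3)/H
Q/r = 396.10
(Q/r)^(2/3) = 53.935
dT = 5.38 * 53.935 / 8.091 = 35.863 K

35.863 K


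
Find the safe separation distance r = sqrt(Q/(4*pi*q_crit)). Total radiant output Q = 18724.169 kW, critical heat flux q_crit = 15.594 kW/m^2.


4*pi*q_crit = 195.96
Q/(4*pi*q_crit) = 95.551
r = sqrt(95.551) = 9.7750 m

9.7750 m


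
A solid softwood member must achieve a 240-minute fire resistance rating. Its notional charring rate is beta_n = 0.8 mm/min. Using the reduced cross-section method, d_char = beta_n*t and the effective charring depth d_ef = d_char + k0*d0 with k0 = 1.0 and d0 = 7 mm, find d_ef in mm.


d_char = 0.8 * 240 = 192 mm
d_ef = 192 + 1.0*7 = 199 mm

199 mm


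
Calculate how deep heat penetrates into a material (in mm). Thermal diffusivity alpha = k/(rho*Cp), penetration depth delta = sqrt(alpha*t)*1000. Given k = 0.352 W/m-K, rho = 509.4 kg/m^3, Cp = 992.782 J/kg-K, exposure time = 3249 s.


alpha = 0.352 / (509.4 * 992.782) = 6.9603e-07 m^2/s
alpha * t = 0.0022614
delta = sqrt(0.0022614) * 1000 = 47.554 mm

47.554 mm


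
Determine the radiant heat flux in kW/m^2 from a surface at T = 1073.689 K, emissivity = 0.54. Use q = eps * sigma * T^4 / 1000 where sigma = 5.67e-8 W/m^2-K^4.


T^4 = 1.3290e+12
q = 0.54 * 5.67e-8 * 1.3290e+12 / 1000 = 40.690 kW/m^2

40.690 kW/m^2


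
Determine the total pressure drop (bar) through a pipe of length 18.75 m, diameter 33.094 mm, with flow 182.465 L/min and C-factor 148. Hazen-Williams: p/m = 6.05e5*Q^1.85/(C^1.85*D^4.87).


Q^1.85 = 15247
C^1.85 = 10351
D^4.87 = 2.5187e+07
p/m = 0.035381 bar/m
p_total = 0.035381 * 18.75 = 0.66340 bar

0.66340 bar


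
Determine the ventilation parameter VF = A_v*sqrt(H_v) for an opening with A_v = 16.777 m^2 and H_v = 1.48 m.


sqrt(H_v) = 1.2166
VF = 16.777 * 1.2166 = 20.410 m^(5/2)

20.410 m^(5/2)


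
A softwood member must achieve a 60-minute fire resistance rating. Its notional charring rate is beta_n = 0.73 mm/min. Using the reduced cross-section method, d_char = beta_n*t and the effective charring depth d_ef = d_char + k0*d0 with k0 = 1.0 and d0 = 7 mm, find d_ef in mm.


d_char = 0.73 * 60 = 43.8 mm
d_ef = 43.8 + 1.0*7 = 50.8 mm

50.8 mm


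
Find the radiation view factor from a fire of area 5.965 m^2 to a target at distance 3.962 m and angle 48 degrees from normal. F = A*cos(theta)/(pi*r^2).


cos(48 deg) = 0.66913
pi*r^2 = 49.315
F = 5.965 * 0.66913 / 49.315 = 0.080936

0.080936


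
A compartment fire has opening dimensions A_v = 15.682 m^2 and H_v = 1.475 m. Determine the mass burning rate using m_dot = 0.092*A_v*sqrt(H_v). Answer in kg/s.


sqrt(H_v) = 1.2145
m_dot = 0.092 * 15.682 * 1.2145 = 1.7522 kg/s

1.7522 kg/s


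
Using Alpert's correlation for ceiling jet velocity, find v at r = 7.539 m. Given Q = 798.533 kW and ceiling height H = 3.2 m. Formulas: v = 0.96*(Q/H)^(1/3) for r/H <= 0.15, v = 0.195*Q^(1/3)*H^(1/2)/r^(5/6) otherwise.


r/H = 7.539 / 3.2 = 2.3559
r/H > 0.15, so v = 0.195*Q^(1/3)*H^(1/2)/r^(5/6)
Q^(1/3) = 9.2775
H^(1/2) = 1.7889
r^(5/6) = 5.3839
v = 0.195 * 9.2775 * 1.7889 / 5.3839 = 0.60110 m/s

0.60110 m/s


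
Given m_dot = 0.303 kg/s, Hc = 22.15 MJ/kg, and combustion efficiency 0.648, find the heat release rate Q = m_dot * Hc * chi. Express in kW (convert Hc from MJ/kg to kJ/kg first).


Hc = 22.15 MJ/kg = 22.15 * 1000 kJ/kg = 22150 kJ/kg
Q = 0.303 kg/s * 22150 kJ/kg * 0.648 = 4349.0 kW

4349.0 kW


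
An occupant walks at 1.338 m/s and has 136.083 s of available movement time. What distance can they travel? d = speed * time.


d = 1.338 * 136.083 = 182.08 m

182.08 m


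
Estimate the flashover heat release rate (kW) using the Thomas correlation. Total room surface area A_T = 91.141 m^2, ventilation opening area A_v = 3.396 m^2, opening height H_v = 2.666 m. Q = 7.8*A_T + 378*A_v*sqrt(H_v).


7.8*A_T = 710.90
sqrt(H_v) = 1.6328
378*A_v*sqrt(H_v) = 2096.0
Q = 710.90 + 2096.0 = 2806.9 kW

2806.9 kW


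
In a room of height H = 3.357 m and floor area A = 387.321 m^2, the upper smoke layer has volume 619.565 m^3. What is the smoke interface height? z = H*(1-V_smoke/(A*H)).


V/(A*H) = 0.47650
1 - 0.47650 = 0.52350
z = 3.357 * 0.52350 = 1.7574 m

1.7574 m


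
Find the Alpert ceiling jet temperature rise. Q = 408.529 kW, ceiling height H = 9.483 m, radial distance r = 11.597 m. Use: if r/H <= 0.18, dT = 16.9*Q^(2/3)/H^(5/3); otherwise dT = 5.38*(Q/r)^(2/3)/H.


r/H = 11.597 / 9.483 = 1.2229
r/H > 0.18, so dT = 5.38*(Q/r)^(2/3)/H
Q/r = 35.227
(Q/r)^(2/3) = 10.746
dT = 5.38 * 10.746 / 9.483 = 6.0966 K

6.0966 K


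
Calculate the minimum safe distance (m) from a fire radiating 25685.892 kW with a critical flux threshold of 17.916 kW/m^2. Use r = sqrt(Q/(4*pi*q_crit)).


4*pi*q_crit = 225.14
Q/(4*pi*q_crit) = 114.09
r = sqrt(114.09) = 10.681 m

10.681 m


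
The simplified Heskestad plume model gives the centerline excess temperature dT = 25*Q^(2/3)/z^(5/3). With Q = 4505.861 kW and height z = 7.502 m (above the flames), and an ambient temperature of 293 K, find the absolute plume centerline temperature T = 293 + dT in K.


Q^(2/3) = 272.80
z^(5/3) = 28.749
dT = 25 * 272.80 / 28.749 = 237.23 K
T = 293 + 237.23 = 530.23 K

530.23 K


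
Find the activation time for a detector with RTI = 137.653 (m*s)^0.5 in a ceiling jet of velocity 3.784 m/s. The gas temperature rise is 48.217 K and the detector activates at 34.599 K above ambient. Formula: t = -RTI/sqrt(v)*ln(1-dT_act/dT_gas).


dT_act/dT_gas = 0.71757
ln(1 - 0.71757) = -1.2643
t = -137.653 / sqrt(3.784) * -1.2643 = 89.468 s

89.468 s


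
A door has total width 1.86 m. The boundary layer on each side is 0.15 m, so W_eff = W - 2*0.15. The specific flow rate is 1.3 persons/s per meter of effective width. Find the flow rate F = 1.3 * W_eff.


W_eff = 1.86 - 0.30 = 1.56 m
F = 1.3 * 1.56 = 2.028 persons/s

2.028 persons/s


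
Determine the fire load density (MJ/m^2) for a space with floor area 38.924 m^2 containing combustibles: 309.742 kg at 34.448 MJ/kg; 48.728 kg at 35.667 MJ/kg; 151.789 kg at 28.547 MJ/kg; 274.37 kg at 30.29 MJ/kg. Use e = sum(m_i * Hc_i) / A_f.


Total energy = 309.742*34.448 + 48.728*35.667 + 151.789*28.547 + 274.37*30.29
= 10669.99 + 1737.982 + 4333.121 + 8310.667
= 25051.76 MJ
e = 25051.76 / 38.924 = 643.61 MJ/m^2

643.61 MJ/m^2


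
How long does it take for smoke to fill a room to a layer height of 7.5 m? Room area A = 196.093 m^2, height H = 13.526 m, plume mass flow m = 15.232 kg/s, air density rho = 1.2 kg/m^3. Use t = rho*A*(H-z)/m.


H - z = 6.026 m
t = 1.2 * 196.093 * 6.026 / 15.232 = 93.093 s

93.093 s


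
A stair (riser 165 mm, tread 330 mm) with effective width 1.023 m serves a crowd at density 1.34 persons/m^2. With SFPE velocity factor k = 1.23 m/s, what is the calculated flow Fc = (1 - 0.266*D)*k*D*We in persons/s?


1 - 0.266*D = 1 - 0.266*1.34 = 0.64356
Fs = 0.64356 * 1.23 * 1.34 = 1.0607 persons/(s*m)
Fc = 1.0607 * 1.023 = 1.0851 persons/s

1.0851 persons/s


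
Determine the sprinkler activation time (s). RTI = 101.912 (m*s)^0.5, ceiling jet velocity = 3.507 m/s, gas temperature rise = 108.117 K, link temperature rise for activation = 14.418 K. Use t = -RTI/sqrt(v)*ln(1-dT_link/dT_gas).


dT_link/dT_gas = 0.13336
ln(1 - 0.13336) = -0.14313
t = -101.912 / sqrt(3.507) * -0.14313 = 7.7889 s

7.7889 s


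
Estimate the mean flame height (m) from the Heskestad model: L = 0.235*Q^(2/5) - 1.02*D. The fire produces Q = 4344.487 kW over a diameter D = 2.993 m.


Q^(2/5) = 28.522
0.235 * Q^(2/5) = 6.7026
1.02 * D = 3.0529
L = 3.6497 m

3.6497 m


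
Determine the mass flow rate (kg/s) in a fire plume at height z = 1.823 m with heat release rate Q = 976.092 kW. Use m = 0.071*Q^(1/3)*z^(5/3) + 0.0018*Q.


Q^(1/3) = 9.9197
z^(5/3) = 2.7205
First term = 0.071 * 9.9197 * 2.7205 = 1.9160
Second term = 0.0018 * 976.092 = 1.7570
m = 3.6730 kg/s

3.6730 kg/s


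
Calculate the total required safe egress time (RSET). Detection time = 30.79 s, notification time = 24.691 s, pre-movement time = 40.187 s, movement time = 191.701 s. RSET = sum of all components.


Total = 30.79 + 24.691 + 40.187 + 191.701 = 287.369 s

287.369 s


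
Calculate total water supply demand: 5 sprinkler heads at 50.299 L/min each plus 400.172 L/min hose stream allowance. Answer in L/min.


Sprinkler demand = 5 * 50.299 = 251.495 L/min
Total = 251.495 + 400.172 = 651.667 L/min

651.667 L/min


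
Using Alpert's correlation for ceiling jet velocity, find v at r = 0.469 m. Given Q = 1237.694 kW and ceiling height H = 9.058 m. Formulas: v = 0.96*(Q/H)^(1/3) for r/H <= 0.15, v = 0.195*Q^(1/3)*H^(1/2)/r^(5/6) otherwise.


r/H = 0.469 / 9.058 = 0.051777
r/H <= 0.15, so v = 0.96*(Q/H)^(1/3)
Q/H = 136.64
(Q/H)^(1/3) = 5.1506
v = 0.96 * 5.1506 = 4.9446 m/s

4.9446 m/s


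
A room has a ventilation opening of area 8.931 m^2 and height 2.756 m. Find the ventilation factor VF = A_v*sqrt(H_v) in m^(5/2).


sqrt(H_v) = 1.6601
VF = 8.931 * 1.6601 = 14.827 m^(5/2)

14.827 m^(5/2)


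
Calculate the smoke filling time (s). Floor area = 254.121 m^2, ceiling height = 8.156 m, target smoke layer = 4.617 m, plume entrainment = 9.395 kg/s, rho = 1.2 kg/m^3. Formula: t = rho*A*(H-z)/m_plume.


H - z = 3.539 m
t = 1.2 * 254.121 * 3.539 / 9.395 = 114.87 s

114.87 s


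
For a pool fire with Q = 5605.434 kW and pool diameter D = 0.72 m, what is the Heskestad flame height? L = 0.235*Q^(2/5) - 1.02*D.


Q^(2/5) = 31.582
0.235 * Q^(2/5) = 7.4218
1.02 * D = 0.73440
L = 6.6874 m

6.6874 m


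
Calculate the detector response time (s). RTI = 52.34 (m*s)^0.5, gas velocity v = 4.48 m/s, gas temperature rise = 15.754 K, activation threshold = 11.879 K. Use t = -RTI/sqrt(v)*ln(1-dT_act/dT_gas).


dT_act/dT_gas = 0.75403
ln(1 - 0.75403) = -1.4025
t = -52.34 / sqrt(4.48) * -1.4025 = 34.683 s

34.683 s


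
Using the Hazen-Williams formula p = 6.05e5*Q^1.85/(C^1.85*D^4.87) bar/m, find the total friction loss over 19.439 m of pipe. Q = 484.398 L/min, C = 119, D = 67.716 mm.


Q^1.85 = 92816
C^1.85 = 6914.5
D^4.87 = 8.2313e+08
p/m = 0.0098662 bar/m
p_total = 0.0098662 * 19.439 = 0.19179 bar

0.19179 bar


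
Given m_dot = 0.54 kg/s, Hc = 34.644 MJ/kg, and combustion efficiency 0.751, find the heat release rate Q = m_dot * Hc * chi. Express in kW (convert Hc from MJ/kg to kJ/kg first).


Hc = 34.644 MJ/kg = 34.644 * 1000 kJ/kg = 34644 kJ/kg
Q = 0.54 kg/s * 34644 kJ/kg * 0.751 = 14050 kW

14050 kW


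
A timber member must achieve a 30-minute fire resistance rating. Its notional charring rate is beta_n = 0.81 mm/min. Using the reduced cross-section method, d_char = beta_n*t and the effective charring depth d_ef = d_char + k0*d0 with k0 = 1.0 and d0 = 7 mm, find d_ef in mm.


d_char = 0.81 * 30 = 24.3 mm
d_ef = 24.3 + 1.0*7 = 31.3 mm

31.3 mm


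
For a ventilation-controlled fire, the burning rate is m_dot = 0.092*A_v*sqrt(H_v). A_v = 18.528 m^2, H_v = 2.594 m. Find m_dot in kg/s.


sqrt(H_v) = 1.6106
m_dot = 0.092 * 18.528 * 1.6106 = 2.7454 kg/s

2.7454 kg/s


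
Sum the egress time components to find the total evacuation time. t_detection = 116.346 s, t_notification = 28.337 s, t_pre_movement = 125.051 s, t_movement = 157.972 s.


Total = 116.346 + 28.337 + 125.051 + 157.972 = 427.706 s

427.706 s


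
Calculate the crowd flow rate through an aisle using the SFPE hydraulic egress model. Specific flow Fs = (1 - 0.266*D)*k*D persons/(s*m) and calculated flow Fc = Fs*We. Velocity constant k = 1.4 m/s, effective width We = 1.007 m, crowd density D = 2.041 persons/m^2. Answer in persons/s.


1 - 0.266*D = 1 - 0.266*2.041 = 0.45709
Fs = 0.45709 * 1.4 * 2.041 = 1.3061 persons/(s*m)
Fc = 1.3061 * 1.007 = 1.3152 persons/s

1.3152 persons/s


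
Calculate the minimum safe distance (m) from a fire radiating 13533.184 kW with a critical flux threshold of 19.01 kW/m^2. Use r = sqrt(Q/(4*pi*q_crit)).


4*pi*q_crit = 238.89
Q/(4*pi*q_crit) = 56.651
r = sqrt(56.651) = 7.5267 m

7.5267 m


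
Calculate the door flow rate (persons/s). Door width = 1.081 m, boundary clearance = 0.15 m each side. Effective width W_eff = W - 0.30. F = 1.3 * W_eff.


W_eff = 1.081 - 0.30 = 0.781 m
F = 1.3 * 0.781 = 1.0153 persons/s

1.0153 persons/s


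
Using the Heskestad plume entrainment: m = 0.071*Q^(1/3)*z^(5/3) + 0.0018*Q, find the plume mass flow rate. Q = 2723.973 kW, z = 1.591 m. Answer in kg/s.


Q^(1/3) = 13.966
z^(5/3) = 2.1683
First term = 0.071 * 13.966 * 2.1683 = 2.1500
Second term = 0.0018 * 2723.973 = 4.9032
m = 7.0532 kg/s

7.0532 kg/s


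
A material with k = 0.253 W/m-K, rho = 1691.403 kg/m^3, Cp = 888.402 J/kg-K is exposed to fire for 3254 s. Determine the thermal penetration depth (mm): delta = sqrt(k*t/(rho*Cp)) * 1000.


alpha = 0.253 / (1691.403 * 888.402) = 1.6837e-07 m^2/s
alpha * t = 0.00054787
delta = sqrt(0.00054787) * 1000 = 23.407 mm

23.407 mm


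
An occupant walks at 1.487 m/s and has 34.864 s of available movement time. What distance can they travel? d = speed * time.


d = 1.487 * 34.864 = 51.843 m

51.843 m


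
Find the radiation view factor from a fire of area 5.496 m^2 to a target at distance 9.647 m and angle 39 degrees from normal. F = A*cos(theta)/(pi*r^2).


cos(39 deg) = 0.77715
pi*r^2 = 292.37
F = 5.496 * 0.77715 / 292.37 = 0.014609

0.014609


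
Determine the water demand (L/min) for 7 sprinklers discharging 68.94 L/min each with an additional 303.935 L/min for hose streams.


Sprinkler demand = 7 * 68.94 = 482.58 L/min
Total = 482.58 + 303.935 = 786.515 L/min

786.515 L/min


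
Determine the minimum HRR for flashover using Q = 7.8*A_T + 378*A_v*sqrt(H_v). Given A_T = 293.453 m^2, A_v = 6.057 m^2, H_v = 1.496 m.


7.8*A_T = 2288.9
sqrt(H_v) = 1.2231
378*A_v*sqrt(H_v) = 2800.4
Q = 2288.9 + 2800.4 = 5089.3 kW

5089.3 kW


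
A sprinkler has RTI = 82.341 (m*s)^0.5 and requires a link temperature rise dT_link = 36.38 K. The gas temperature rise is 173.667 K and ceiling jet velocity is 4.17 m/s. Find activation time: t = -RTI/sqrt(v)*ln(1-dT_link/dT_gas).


dT_link/dT_gas = 0.20948
ln(1 - 0.20948) = -0.23507
t = -82.341 / sqrt(4.17) * -0.23507 = 9.4785 s

9.4785 s


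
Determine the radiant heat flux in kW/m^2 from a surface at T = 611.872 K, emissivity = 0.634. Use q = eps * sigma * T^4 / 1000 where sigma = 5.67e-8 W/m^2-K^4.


T^4 = 1.4017e+11
q = 0.634 * 5.67e-8 * 1.4017e+11 / 1000 = 5.0387 kW/m^2

5.0387 kW/m^2


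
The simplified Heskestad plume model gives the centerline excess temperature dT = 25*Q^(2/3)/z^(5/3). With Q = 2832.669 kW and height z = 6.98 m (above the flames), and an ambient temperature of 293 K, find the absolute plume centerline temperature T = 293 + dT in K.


Q^(2/3) = 200.20
z^(5/3) = 25.493
dT = 25 * 200.20 / 25.493 = 196.33 K
T = 293 + 196.33 = 489.33 K

489.33 K


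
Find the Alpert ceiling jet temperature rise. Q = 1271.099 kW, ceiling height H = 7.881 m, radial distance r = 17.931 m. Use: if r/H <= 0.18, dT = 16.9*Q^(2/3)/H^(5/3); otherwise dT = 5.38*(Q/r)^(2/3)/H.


r/H = 17.931 / 7.881 = 2.2752
r/H > 0.18, so dT = 5.38*(Q/r)^(2/3)/H
Q/r = 70.888
(Q/r)^(2/3) = 17.128
dT = 5.38 * 17.128 / 7.881 = 11.693 K

11.693 K


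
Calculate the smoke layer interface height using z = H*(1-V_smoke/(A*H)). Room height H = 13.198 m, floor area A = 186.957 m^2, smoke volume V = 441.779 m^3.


V/(A*H) = 0.17904
1 - 0.17904 = 0.82096
z = 13.198 * 0.82096 = 10.835 m

10.835 m


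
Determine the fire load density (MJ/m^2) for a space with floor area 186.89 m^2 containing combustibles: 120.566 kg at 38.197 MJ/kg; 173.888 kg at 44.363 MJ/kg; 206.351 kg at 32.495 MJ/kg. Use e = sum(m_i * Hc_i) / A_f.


Total energy = 120.566*38.197 + 173.888*44.363 + 206.351*32.495
= 4605.260 + 7714.193 + 6705.376
= 19024.83 MJ
e = 19024.83 / 186.89 = 101.80 MJ/m^2

101.80 MJ/m^2


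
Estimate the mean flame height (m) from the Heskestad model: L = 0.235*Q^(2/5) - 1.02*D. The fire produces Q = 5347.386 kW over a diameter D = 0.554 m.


Q^(2/5) = 30.993
0.235 * Q^(2/5) = 7.2832
1.02 * D = 0.56508
L = 6.7182 m

6.7182 m


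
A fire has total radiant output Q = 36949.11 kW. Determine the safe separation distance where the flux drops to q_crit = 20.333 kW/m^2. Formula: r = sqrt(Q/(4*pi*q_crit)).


4*pi*q_crit = 255.51
Q/(4*pi*q_crit) = 144.61
r = sqrt(144.61) = 12.025 m

12.025 m


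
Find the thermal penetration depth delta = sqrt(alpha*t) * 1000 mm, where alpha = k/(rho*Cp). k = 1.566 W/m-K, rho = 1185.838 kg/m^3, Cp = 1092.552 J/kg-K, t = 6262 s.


alpha = 1.566 / (1185.838 * 1092.552) = 1.2087e-06 m^2/s
alpha * t = 0.0075690
delta = sqrt(0.0075690) * 1000 = 87.000 mm

87.000 mm


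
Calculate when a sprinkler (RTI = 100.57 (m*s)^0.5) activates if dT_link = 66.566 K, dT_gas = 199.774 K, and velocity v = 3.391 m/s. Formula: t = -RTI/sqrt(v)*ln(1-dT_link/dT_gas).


dT_link/dT_gas = 0.33321
ln(1 - 0.33321) = -0.40527
t = -100.57 / sqrt(3.391) * -0.40527 = 22.134 s

22.134 s


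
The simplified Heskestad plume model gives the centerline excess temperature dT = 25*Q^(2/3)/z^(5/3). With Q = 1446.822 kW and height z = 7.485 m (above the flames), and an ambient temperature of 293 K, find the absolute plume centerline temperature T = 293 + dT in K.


Q^(2/3) = 127.92
z^(5/3) = 28.641
dT = 25 * 127.92 / 28.641 = 111.66 K
T = 293 + 111.66 = 404.66 K

404.66 K


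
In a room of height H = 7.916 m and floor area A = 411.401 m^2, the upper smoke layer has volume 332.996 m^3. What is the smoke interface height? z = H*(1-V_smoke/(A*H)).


V/(A*H) = 0.10225
1 - 0.10225 = 0.89775
z = 7.916 * 0.89775 = 7.1066 m

7.1066 m


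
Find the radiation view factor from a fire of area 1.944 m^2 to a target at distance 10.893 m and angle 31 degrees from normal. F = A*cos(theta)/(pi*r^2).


cos(31 deg) = 0.85717
pi*r^2 = 372.77
F = 1.944 * 0.85717 / 372.77 = 0.0044701

0.0044701


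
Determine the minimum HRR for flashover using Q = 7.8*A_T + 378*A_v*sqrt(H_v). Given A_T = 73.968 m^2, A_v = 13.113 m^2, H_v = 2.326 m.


7.8*A_T = 576.95
sqrt(H_v) = 1.5251
378*A_v*sqrt(H_v) = 7559.6
Q = 576.95 + 7559.6 = 8136.5 kW

8136.5 kW


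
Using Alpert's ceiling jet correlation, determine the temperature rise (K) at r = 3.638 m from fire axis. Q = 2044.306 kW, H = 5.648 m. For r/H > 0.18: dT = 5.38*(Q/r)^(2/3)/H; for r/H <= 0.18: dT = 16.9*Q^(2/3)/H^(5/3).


r/H = 3.638 / 5.648 = 0.64412
r/H > 0.18, so dT = 5.38*(Q/r)^(2/3)/H
Q/r = 561.93
(Q/r)^(2/3) = 68.096
dT = 5.38 * 68.096 / 5.648 = 64.865 K

64.865 K


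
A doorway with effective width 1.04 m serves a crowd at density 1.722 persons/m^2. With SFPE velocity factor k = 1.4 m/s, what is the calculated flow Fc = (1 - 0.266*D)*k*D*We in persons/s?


1 - 0.266*D = 1 - 0.266*1.722 = 0.54195
Fs = 0.54195 * 1.4 * 1.722 = 1.3065 persons/(s*m)
Fc = 1.3065 * 1.04 = 1.3588 persons/s

1.3588 persons/s


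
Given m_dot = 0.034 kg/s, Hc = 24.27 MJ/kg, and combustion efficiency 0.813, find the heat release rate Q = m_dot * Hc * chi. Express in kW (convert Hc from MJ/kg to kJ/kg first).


Hc = 24.27 MJ/kg = 24.27 * 1000 kJ/kg = 24270 kJ/kg
Q = 0.034 kg/s * 24270 kJ/kg * 0.813 = 670.87 kW

670.87 kW


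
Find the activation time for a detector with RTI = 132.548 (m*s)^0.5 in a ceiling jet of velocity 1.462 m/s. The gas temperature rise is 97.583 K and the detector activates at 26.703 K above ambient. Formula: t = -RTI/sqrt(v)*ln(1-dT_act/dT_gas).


dT_act/dT_gas = 0.27364
ln(1 - 0.27364) = -0.31971
t = -132.548 / sqrt(1.462) * -0.31971 = 35.048 s

35.048 s


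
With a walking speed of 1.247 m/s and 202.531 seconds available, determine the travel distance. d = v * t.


d = 1.247 * 202.531 = 252.56 m

252.56 m


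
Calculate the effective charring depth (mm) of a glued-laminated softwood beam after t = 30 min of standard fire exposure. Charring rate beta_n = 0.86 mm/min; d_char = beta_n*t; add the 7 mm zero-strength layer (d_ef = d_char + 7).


d_char = 0.86 * 30 = 25.8 mm
d_ef = 25.8 + 1.0*7 = 32.8 mm

32.8 mm


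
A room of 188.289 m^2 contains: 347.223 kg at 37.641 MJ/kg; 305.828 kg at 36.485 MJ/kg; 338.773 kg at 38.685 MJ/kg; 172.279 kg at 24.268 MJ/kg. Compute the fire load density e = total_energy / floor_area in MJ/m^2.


Total energy = 347.223*37.641 + 305.828*36.485 + 338.773*38.685 + 172.279*24.268
= 13069.82 + 11158.13 + 13105.43 + 4180.867
= 41514.26 MJ
e = 41514.26 / 188.289 = 220.48 MJ/m^2

220.48 MJ/m^2


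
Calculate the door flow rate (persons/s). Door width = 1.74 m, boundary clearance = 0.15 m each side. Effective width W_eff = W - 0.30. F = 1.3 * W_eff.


W_eff = 1.74 - 0.30 = 1.44 m
F = 1.3 * 1.44 = 1.872 persons/s

1.872 persons/s


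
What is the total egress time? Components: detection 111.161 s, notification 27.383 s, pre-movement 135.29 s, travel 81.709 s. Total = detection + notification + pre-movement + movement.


Total = 111.161 + 27.383 + 135.29 + 81.709 = 355.543 s

355.543 s


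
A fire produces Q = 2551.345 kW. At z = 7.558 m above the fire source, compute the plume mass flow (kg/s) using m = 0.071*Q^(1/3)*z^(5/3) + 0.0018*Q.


Q^(1/3) = 13.664
z^(5/3) = 29.108
First term = 0.071 * 13.664 * 29.108 = 28.240
Second term = 0.0018 * 2551.345 = 4.5924
m = 32.832 kg/s

32.832 kg/s


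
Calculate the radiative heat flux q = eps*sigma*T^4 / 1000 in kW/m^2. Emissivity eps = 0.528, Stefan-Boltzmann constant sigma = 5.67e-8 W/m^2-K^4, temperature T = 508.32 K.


T^4 = 6.6765e+10
q = 0.528 * 5.67e-8 * 6.6765e+10 / 1000 = 1.9988 kW/m^2

1.9988 kW/m^2


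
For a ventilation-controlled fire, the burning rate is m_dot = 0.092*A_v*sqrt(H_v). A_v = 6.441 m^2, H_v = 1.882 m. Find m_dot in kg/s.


sqrt(H_v) = 1.3719
m_dot = 0.092 * 6.441 * 1.3719 = 0.81293 kg/s

0.81293 kg/s


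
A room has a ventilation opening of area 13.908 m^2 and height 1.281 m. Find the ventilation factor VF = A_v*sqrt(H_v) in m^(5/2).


sqrt(H_v) = 1.1318
VF = 13.908 * 1.1318 = 15.741 m^(5/2)

15.741 m^(5/2)


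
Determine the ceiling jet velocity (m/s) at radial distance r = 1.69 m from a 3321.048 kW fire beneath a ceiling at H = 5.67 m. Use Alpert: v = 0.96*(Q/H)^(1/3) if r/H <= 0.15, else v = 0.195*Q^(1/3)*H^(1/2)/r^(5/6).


r/H = 1.69 / 5.67 = 0.29806
r/H > 0.15, so v = 0.195*Q^(1/3)*H^(1/2)/r^(5/6)
Q^(1/3) = 14.920
H^(1/2) = 2.3812
r^(5/6) = 1.5485
v = 0.195 * 14.920 * 2.3812 / 1.5485 = 4.4738 m/s

4.4738 m/s


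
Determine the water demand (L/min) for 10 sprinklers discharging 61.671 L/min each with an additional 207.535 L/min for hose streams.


Sprinkler demand = 10 * 61.671 = 616.71 L/min
Total = 616.71 + 207.535 = 824.245 L/min

824.245 L/min


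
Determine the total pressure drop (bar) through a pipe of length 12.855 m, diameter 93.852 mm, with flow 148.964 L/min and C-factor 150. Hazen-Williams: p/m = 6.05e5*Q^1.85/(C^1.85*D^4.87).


Q^1.85 = 10476
C^1.85 = 10611
D^4.87 = 4.0346e+09
p/m = 0.00014804 bar/m
p_total = 0.00014804 * 12.855 = 0.0019031 bar

0.0019031 bar


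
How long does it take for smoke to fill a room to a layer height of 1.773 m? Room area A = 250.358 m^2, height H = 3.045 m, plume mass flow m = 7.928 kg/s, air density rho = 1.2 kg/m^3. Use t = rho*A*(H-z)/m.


H - z = 1.272 m
t = 1.2 * 250.358 * 1.272 / 7.928 = 48.202 s

48.202 s


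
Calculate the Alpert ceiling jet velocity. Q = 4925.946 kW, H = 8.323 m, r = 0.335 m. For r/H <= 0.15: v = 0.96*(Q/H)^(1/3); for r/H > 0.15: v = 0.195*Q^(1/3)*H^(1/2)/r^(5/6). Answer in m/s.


r/H = 0.335 / 8.323 = 0.040250
r/H <= 0.15, so v = 0.96*(Q/H)^(1/3)
Q/H = 591.85
(Q/H)^(1/3) = 8.3960
v = 0.96 * 8.3960 = 8.0601 m/s

8.0601 m/s


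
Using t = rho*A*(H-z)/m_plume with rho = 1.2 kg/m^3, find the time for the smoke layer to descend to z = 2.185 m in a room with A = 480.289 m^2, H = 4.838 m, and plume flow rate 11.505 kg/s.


H - z = 2.653 m
t = 1.2 * 480.289 * 2.653 / 11.505 = 132.90 s

132.90 s


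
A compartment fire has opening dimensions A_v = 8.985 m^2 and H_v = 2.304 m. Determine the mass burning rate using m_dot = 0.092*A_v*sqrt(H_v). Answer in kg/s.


sqrt(H_v) = 1.5179
m_dot = 0.092 * 8.985 * 1.5179 = 1.2547 kg/s

1.2547 kg/s


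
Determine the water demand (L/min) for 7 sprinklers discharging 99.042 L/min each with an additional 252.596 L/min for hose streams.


Sprinkler demand = 7 * 99.042 = 693.294 L/min
Total = 693.294 + 252.596 = 945.89 L/min

945.89 L/min


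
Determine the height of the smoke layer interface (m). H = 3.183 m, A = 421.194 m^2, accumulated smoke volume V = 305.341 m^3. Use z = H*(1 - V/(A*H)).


V/(A*H) = 0.22775
1 - 0.22775 = 0.77225
z = 3.183 * 0.77225 = 2.4581 m

2.4581 m


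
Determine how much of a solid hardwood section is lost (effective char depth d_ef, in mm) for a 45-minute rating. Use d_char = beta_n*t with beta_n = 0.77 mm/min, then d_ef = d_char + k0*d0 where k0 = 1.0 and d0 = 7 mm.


d_char = 0.77 * 45 = 34.65 mm
d_ef = 34.65 + 1.0*7 = 41.65 mm

41.65 mm


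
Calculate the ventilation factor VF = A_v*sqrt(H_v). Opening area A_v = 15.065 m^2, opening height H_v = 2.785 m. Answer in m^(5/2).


sqrt(H_v) = 1.6688
VF = 15.065 * 1.6688 = 25.141 m^(5/2)

25.141 m^(5/2)


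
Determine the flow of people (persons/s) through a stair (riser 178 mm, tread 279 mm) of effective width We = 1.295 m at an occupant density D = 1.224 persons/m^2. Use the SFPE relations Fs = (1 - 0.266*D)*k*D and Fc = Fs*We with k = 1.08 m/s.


1 - 0.266*D = 1 - 0.266*1.224 = 0.67442
Fs = 0.67442 * 1.08 * 1.224 = 0.89152 persons/(s*m)
Fc = 0.89152 * 1.295 = 1.1545 persons/s

1.1545 persons/s


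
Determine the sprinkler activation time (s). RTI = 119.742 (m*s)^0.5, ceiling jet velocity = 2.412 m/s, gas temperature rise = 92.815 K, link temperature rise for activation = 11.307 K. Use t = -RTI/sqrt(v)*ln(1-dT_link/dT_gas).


dT_link/dT_gas = 0.12182
ln(1 - 0.12182) = -0.12991
t = -119.742 / sqrt(2.412) * -0.12991 = 10.016 s

10.016 s


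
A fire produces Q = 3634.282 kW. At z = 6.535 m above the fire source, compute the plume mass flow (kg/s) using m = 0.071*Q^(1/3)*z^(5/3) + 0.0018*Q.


Q^(1/3) = 15.375
z^(5/3) = 22.842
First term = 0.071 * 15.375 * 22.842 = 24.935
Second term = 0.0018 * 3634.282 = 6.5417
m = 31.477 kg/s

31.477 kg/s


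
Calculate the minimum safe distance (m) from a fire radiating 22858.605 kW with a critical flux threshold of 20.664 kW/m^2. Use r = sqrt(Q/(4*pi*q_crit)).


4*pi*q_crit = 259.67
Q/(4*pi*q_crit) = 88.029
r = sqrt(88.029) = 9.3824 m

9.3824 m


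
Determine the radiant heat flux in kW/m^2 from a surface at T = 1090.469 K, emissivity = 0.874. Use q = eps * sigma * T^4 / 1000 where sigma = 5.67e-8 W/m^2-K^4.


T^4 = 1.4140e+12
q = 0.874 * 5.67e-8 * 1.4140e+12 / 1000 = 70.073 kW/m^2

70.073 kW/m^2


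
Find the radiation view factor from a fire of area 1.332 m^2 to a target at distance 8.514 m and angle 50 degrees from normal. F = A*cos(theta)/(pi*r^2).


cos(50 deg) = 0.64279
pi*r^2 = 227.73
F = 1.332 * 0.64279 / 227.73 = 0.0037597

0.0037597


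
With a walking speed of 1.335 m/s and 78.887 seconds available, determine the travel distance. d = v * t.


d = 1.335 * 78.887 = 105.31 m

105.31 m


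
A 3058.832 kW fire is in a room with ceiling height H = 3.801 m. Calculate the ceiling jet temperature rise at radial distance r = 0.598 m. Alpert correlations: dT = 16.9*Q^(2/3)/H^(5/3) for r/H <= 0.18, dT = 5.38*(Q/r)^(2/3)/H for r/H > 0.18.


r/H = 0.598 / 3.801 = 0.15733
r/H <= 0.18, so dT = 16.9*Q^(2/3)/H^(5/3)
Q^(2/3) = 210.72
H^(5/3) = 9.2576
dT = 16.9 * 210.72 / 9.2576 = 384.68 K

384.68 K


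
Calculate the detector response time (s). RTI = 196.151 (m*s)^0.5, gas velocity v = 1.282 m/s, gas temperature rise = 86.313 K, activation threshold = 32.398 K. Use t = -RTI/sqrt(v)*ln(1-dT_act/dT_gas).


dT_act/dT_gas = 0.37535
ln(1 - 0.37535) = -0.47057
t = -196.151 / sqrt(1.282) * -0.47057 = 81.521 s

81.521 s


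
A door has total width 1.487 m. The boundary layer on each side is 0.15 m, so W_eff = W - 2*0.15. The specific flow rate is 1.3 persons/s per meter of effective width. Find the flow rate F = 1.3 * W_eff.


W_eff = 1.487 - 0.30 = 1.187 m
F = 1.3 * 1.187 = 1.5431 persons/s

1.5431 persons/s


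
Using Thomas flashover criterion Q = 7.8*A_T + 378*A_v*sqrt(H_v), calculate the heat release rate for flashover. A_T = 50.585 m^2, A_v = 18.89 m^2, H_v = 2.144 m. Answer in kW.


7.8*A_T = 394.563
sqrt(H_v) = 1.4642
378*A_v*sqrt(H_v) = 10455
Q = 394.563 + 10455 = 10850 kW

10850 kW


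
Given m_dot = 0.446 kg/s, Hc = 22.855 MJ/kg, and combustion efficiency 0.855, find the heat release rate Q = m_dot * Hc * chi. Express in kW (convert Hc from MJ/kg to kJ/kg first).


Hc = 22.855 MJ/kg = 22.855 * 1000 kJ/kg = 22855 kJ/kg
Q = 0.446 kg/s * 22855 kJ/kg * 0.855 = 8715.3 kW

8715.3 kW


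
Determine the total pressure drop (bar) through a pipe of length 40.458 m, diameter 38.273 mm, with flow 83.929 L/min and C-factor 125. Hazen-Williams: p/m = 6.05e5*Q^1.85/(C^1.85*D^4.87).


Q^1.85 = 3624.4
C^1.85 = 7573.3
D^4.87 = 5.1131e+07
p/m = 0.0056627 bar/m
p_total = 0.0056627 * 40.458 = 0.22910 bar

0.22910 bar


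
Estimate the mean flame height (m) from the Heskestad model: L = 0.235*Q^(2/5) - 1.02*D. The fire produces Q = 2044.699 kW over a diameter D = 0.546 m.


Q^(2/5) = 21.099
0.235 * Q^(2/5) = 4.9581
1.02 * D = 0.55692
L = 4.4012 m

4.4012 m


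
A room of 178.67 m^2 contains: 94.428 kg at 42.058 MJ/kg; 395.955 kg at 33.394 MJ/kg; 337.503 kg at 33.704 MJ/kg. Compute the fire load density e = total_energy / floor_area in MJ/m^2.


Total energy = 94.428*42.058 + 395.955*33.394 + 337.503*33.704
= 3971.453 + 13222.52 + 11375.20
= 28569.18 MJ
e = 28569.18 / 178.67 = 159.90 MJ/m^2

159.90 MJ/m^2


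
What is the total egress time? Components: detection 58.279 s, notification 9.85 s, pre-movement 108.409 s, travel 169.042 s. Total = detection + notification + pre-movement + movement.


Total = 58.279 + 9.85 + 108.409 + 169.042 = 345.58 s

345.58 s


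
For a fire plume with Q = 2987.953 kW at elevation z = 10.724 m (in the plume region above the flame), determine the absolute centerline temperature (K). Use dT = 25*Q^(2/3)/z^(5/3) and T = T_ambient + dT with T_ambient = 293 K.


Q^(2/3) = 207.45
z^(5/3) = 52.151
dT = 25 * 207.45 / 52.151 = 99.448 K
T = 293 + 99.448 = 392.45 K

392.45 K


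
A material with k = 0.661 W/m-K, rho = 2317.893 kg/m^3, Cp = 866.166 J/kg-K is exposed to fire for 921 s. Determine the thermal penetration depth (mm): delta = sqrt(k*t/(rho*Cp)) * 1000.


alpha = 0.661 / (2317.893 * 866.166) = 3.2924e-07 m^2/s
alpha * t = 0.00030323
delta = sqrt(0.00030323) * 1000 = 17.413 mm

17.413 mm


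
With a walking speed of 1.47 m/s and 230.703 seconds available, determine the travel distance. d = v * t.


d = 1.47 * 230.703 = 339.13 m

339.13 m


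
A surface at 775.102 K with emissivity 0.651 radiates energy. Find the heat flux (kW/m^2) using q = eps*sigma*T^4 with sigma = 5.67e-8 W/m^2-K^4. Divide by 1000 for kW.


T^4 = 3.6094e+11
q = 0.651 * 5.67e-8 * 3.6094e+11 / 1000 = 13.323 kW/m^2

13.323 kW/m^2


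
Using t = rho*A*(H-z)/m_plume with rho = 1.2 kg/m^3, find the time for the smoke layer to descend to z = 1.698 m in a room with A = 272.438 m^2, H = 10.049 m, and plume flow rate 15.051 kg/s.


H - z = 8.351 m
t = 1.2 * 272.438 * 8.351 / 15.051 = 181.39 s

181.39 s


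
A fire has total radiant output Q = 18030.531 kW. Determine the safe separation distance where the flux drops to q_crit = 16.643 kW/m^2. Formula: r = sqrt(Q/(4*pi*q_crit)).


4*pi*q_crit = 209.14
Q/(4*pi*q_crit) = 86.212
r = sqrt(86.212) = 9.2850 m

9.2850 m


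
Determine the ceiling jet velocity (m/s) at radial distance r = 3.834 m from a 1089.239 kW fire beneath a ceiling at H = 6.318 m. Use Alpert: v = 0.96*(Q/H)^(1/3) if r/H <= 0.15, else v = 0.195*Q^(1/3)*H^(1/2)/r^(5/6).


r/H = 3.834 / 6.318 = 0.60684
r/H > 0.15, so v = 0.195*Q^(1/3)*H^(1/2)/r^(5/6)
Q^(1/3) = 10.289
H^(1/2) = 2.5136
r^(5/6) = 3.0646
v = 0.195 * 10.289 * 2.5136 / 3.0646 = 1.6456 m/s

1.6456 m/s


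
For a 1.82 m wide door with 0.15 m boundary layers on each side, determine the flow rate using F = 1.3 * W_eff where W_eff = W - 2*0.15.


W_eff = 1.82 - 0.30 = 1.52 m
F = 1.3 * 1.52 = 1.976 persons/s

1.976 persons/s


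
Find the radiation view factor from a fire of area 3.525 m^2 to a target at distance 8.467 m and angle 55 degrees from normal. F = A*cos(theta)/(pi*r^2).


cos(55 deg) = 0.57358
pi*r^2 = 225.22
F = 3.525 * 0.57358 / 225.22 = 0.0089772

0.0089772


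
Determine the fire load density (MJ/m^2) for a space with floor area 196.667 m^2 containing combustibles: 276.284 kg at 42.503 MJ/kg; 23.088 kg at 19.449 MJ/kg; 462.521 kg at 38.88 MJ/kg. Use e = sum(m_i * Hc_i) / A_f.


Total energy = 276.284*42.503 + 23.088*19.449 + 462.521*38.88
= 11742.90 + 449.0385 + 17982.82
= 30174.75 MJ
e = 30174.75 / 196.667 = 153.43 MJ/m^2

153.43 MJ/m^2


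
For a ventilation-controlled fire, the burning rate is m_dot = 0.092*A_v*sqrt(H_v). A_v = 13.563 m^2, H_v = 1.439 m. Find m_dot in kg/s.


sqrt(H_v) = 1.1996
m_dot = 0.092 * 13.563 * 1.1996 = 1.4968 kg/s

1.4968 kg/s


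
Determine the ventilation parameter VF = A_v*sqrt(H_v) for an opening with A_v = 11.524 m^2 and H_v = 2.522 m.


sqrt(H_v) = 1.5881
VF = 11.524 * 1.5881 = 18.301 m^(5/2)

18.301 m^(5/2)


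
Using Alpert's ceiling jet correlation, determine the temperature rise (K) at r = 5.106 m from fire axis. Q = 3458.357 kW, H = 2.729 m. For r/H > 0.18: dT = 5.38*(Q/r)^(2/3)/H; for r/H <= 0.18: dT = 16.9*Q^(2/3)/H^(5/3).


r/H = 5.106 / 2.729 = 1.8710
r/H > 0.18, so dT = 5.38*(Q/r)^(2/3)/H
Q/r = 677.31
(Q/r)^(2/3) = 77.125
dT = 5.38 * 77.125 / 2.729 = 152.04 K

152.04 K


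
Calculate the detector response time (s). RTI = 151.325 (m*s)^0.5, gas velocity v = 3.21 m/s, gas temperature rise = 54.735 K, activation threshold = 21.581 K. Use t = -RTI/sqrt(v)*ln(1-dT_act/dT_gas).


dT_act/dT_gas = 0.39428
ln(1 - 0.39428) = -0.50134
t = -151.325 / sqrt(3.21) * -0.50134 = 42.344 s

42.344 s


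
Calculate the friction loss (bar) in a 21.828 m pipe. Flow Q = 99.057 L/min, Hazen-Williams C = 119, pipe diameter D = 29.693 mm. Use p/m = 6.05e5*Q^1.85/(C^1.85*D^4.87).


Q^1.85 = 4924.8
C^1.85 = 6914.5
D^4.87 = 1.4853e+07
p/m = 0.029011 bar/m
p_total = 0.029011 * 21.828 = 0.63324 bar

0.63324 bar


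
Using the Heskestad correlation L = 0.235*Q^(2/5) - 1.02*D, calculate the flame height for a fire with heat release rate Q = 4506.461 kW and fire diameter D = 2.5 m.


Q^(2/5) = 28.942
0.235 * Q^(2/5) = 6.8015
1.02 * D = 2.55
L = 4.2515 m

4.2515 m


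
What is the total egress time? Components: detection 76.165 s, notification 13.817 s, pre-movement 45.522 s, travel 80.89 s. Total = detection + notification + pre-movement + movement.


Total = 76.165 + 13.817 + 45.522 + 80.89 = 216.394 s

216.394 s


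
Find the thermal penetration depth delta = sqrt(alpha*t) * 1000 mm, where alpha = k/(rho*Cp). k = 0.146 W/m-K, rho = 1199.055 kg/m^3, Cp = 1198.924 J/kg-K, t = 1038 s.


alpha = 0.146 / (1199.055 * 1198.924) = 1.0156e-07 m^2/s
alpha * t = 0.00010542
delta = sqrt(0.00010542) * 1000 = 10.267 mm

10.267 mm


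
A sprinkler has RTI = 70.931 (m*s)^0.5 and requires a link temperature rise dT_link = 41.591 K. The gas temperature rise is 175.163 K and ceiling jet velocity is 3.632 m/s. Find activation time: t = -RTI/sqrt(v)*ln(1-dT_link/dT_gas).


dT_link/dT_gas = 0.23744
ln(1 - 0.23744) = -0.27108
t = -70.931 / sqrt(3.632) * -0.27108 = 10.089 s

10.089 s


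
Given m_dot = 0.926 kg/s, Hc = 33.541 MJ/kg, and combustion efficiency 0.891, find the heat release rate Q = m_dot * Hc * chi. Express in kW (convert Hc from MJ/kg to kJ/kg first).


Hc = 33.541 MJ/kg = 33.541 * 1000 kJ/kg = 33541 kJ/kg
Q = 0.926 kg/s * 33541 kJ/kg * 0.891 = 27674 kW

27674 kW


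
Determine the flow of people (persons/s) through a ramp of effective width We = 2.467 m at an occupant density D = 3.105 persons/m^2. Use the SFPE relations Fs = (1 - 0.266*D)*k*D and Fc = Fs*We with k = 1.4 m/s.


1 - 0.266*D = 1 - 0.266*3.105 = 0.17407
Fs = 0.17407 * 1.4 * 3.105 = 0.75668 persons/(s*m)
Fc = 0.75668 * 2.467 = 1.8667 persons/s

1.8667 persons/s


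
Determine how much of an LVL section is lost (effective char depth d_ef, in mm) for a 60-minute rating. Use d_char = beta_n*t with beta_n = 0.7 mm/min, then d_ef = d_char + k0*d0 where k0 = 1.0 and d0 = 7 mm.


d_char = 0.7 * 60 = 42 mm
d_ef = 42 + 1.0*7 = 49 mm

49 mm


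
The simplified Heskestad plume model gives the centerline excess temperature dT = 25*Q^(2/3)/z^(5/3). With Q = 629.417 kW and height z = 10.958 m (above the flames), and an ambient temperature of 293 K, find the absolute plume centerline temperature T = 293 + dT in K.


Q^(2/3) = 73.444
z^(5/3) = 54.061
dT = 25 * 73.444 / 54.061 = 33.964 K
T = 293 + 33.964 = 326.96 K

326.96 K


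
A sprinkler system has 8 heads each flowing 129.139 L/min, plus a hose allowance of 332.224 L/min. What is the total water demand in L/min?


Sprinkler demand = 8 * 129.139 = 1033.112 L/min
Total = 1033.112 + 332.224 = 1365.336 L/min

1365.336 L/min


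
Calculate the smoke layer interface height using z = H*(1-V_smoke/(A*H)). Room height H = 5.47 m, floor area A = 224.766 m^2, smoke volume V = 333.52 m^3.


V/(A*H) = 0.27127
1 - 0.27127 = 0.72873
z = 5.47 * 0.72873 = 3.9861 m

3.9861 m


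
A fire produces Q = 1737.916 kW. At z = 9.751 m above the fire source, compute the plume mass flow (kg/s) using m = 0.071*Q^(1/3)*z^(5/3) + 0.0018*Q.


Q^(1/3) = 12.023
z^(5/3) = 44.506
First term = 0.071 * 12.023 * 44.506 = 37.991
Second term = 0.0018 * 1737.916 = 3.1282
m = 41.119 kg/s

41.119 kg/s


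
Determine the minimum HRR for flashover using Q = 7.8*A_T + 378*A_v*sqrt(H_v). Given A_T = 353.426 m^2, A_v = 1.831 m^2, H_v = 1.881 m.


7.8*A_T = 2756.7
sqrt(H_v) = 1.3715
378*A_v*sqrt(H_v) = 949.24
Q = 2756.7 + 949.24 = 3706.0 kW

3706.0 kW


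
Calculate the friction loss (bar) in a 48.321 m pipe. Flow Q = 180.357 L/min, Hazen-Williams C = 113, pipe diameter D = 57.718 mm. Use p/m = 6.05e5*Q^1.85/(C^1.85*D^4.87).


Q^1.85 = 14923
C^1.85 = 6283.4
D^4.87 = 3.7808e+08
p/m = 0.0038003 bar/m
p_total = 0.0038003 * 48.321 = 0.18364 bar

0.18364 bar
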